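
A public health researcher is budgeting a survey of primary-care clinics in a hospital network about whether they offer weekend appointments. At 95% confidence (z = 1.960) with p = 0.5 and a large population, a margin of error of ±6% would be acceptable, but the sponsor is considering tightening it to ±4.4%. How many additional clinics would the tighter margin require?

At ±6%: n = 1.960² × 0.2500 / 0.060² ≈ 266.78 → 267.
At ±4.4%: n = 1.960² × 0.2500 / 0.044² ≈ 496.07 → 497.
Additional respondents: 497 − 267 = 230.

230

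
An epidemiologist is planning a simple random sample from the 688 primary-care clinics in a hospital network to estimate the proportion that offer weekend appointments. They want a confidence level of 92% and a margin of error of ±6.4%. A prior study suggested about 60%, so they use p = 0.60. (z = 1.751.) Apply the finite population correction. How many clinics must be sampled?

143

Unadjusted: n₀ = 1.751² × 0.60 × 0.40 / 0.064² ≈ 179.65, so n₀ = 180.
Finite population correction with N = 688: n = n₀ / (1 + (n₀−1)/N) = 180 / (1 + 179/688) = 180 / 1.2602 ≈ 142.84.
Rounding up, n = 143.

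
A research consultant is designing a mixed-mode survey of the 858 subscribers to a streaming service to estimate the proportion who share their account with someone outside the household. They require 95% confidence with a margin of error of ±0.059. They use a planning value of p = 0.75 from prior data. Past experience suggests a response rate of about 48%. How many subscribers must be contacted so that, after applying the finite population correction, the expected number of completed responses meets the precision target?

348

For 95% confidence, z = 1.960.
Completed interviews needed (unadjusted): n₀ = 1.960² × 0.1875 / 0.059² ≈ 206.92 → 207.
FPC for N = 858: n = 207 / (1 + 206/858) = 207 / 1.2401 ≈ 166.92 → 167.
At a 48% response rate, contacts needed = 167 / 0.48 ≈ 347.92 → 348.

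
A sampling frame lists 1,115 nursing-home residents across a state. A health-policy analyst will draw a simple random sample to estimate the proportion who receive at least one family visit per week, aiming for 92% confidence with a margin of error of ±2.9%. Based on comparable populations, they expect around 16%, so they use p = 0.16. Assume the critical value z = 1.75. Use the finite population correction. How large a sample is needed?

Unadjusted: n₀ = 1.75² × 0.16 × 0.84 / 0.029² ≈ 489.42, so n₀ = 490.
Finite population correction with N = 1,115: n = n₀ / (1 + (n₀−1)/N) = 490 / (1 + 489/1115) = 490 / 1.4386 ≈ 340.62.
Rounding up, n = 341.

341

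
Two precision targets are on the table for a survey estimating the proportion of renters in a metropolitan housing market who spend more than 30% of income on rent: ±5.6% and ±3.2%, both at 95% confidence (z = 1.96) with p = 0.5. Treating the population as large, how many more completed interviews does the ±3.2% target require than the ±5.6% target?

At ±5.6%: n = 1.96² × 0.2500 / 0.056² ≈ 306.25 → 307.
At ±3.2%: n = 1.96² × 0.2500 / 0.032² ≈ 937.89 → 938.
Additional respondents: 938 − 307 = 631.

631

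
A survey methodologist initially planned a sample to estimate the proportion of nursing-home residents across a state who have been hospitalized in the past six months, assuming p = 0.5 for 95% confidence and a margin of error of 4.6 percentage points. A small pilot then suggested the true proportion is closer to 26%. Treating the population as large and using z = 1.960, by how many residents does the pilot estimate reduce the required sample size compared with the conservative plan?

104

Conservative (p = 0.5): n = 1.960² × 0.25 / 0.046² ≈ 453.88 → 454.
Using p = 0.26: p(1−p) = 0.1924, so n = 1.960² × 0.1924 / 0.046² ≈ 349.30 → 350.
Reduction: 454 − 350 = 104.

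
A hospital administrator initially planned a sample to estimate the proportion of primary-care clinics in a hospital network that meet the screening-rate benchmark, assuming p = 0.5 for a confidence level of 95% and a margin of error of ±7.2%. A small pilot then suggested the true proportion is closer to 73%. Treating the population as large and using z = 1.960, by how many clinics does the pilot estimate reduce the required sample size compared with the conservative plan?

Conservative (p = 0.5): n = 1.960² × 0.25 / 0.072² ≈ 185.26 → 186.
Using p = 0.73: p(1−p) = 0.1971, so n = 1.960² × 0.1971 / 0.072² ≈ 146.06 → 147.
Reduction: 186 − 147 = 39.

39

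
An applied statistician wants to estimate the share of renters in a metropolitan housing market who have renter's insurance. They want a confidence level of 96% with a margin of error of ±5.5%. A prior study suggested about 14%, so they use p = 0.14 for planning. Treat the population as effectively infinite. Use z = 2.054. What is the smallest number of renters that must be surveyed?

168

With p = 0.14, p(1−p) = 0.1204.
n = z²·p(1−p)/E² = 2.054² × 0.1204 / 0.055² = 4.2189 × 0.1204 / 0.003025 ≈ 167.92.
Rounding up gives n = 168.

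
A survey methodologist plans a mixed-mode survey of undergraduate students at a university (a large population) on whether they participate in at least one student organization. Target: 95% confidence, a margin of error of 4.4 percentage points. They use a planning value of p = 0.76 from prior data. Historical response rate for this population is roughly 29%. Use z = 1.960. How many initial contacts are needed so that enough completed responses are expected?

Completed interviews needed: n₀ = 1.960² × 0.1824 / 0.044² ≈ 361.94 → 362.
At a 29% response rate, contacts needed = 362 / 0.29 ≈ 1248.28 → 1249.

1249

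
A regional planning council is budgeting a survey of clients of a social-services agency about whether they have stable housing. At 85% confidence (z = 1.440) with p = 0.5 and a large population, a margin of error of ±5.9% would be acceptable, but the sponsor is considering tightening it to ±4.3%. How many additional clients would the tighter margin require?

132

At ±5.9%: n = 1.440² × 0.2500 / 0.059² ≈ 148.92 → 149.
At ±4.3%: n = 1.440² × 0.2500 / 0.043² ≈ 280.37 → 281.
Additional respondents: 281 − 149 = 132.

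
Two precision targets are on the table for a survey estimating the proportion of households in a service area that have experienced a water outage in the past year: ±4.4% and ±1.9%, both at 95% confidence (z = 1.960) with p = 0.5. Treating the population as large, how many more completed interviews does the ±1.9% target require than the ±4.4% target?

2164

At ±4.4%: n = 1.960² × 0.2500 / 0.044² ≈ 496.07 → 497.
At ±1.9%: n = 1.960² × 0.2500 / 0.019² ≈ 2660.39 → 2661.
Additional respondents: 2661 − 497 = 2164.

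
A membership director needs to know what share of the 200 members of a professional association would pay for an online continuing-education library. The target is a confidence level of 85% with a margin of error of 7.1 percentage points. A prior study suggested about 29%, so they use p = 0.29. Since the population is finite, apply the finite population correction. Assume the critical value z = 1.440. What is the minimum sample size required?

Unadjusted: n₀ = 1.440² × 0.29 × 0.71 / 0.071² ≈ 84.70, so n₀ = 85.
Finite population correction with N = 200: n = n₀ / (1 + (n₀−1)/N) = 85 / (1 + 84/200) = 85 / 1.4200 ≈ 59.86.
Rounding up, n = 60.

60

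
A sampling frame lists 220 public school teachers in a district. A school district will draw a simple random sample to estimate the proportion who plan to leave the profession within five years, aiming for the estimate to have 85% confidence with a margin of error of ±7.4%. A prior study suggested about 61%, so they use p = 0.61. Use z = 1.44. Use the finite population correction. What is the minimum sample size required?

65

Unadjusted: n₀ = 1.44² × 0.61 × 0.39 / 0.074² ≈ 90.09, so n₀ = 91.
Finite population correction with N = 220: n = n₀ / (1 + (n₀−1)/N) = 91 / (1 + 90/220) = 91 / 1.4091 ≈ 64.58.
Rounding up, n = 65.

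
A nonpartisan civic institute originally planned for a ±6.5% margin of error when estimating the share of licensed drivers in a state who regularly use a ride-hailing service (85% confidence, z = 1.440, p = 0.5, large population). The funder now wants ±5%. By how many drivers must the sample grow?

85

At ±6.5%: n = 1.440² × 0.2500 / 0.065² ≈ 122.70 → 123.
At ±5%: n = 1.440² × 0.2500 / 0.050² ≈ 207.36 → 208.
Additional respondents: 208 − 123 = 85.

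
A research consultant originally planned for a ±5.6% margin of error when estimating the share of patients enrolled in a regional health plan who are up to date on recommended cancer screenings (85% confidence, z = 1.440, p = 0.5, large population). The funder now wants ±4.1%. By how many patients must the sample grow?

143

At ±5.6%: n = 1.440² × 0.2500 / 0.056² ≈ 165.31 → 166.
At ±4.1%: n = 1.440² × 0.2500 / 0.041² ≈ 308.39 → 309.
Additional respondents: 309 − 166 = 143.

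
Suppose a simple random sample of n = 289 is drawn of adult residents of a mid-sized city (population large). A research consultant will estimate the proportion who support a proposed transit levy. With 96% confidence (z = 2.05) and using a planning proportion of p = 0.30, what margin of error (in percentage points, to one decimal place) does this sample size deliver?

SE(p̂) = √[p(1−p)/n] = √[0.2100/289] = 0.02696.
E = z × SE = 2.05 × 0.02696 = 0.05526, or 5.5 percentage points.

5.5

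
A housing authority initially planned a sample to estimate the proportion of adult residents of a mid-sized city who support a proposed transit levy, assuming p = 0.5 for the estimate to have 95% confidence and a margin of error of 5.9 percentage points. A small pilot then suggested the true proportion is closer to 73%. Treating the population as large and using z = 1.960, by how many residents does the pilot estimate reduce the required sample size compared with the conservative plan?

Conservative (p = 0.5): n = 1.960² × 0.25 / 0.059² ≈ 275.90 → 276.
Using p = 0.73: p(1−p) = 0.1971, so n = 1.960² × 0.1971 / 0.059² ≈ 217.52 → 218.
Reduction: 276 − 218 = 58.

58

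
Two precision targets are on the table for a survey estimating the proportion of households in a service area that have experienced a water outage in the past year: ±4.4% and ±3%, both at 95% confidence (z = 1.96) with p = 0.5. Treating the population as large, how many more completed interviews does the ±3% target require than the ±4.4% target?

At ±4.4%: n = 1.96² × 0.2500 / 0.044² ≈ 496.07 → 497.
At ±3%: n = 1.96² × 0.2500 / 0.030² ≈ 1067.11 → 1068.
Additional respondents: 1068 − 497 = 571.

571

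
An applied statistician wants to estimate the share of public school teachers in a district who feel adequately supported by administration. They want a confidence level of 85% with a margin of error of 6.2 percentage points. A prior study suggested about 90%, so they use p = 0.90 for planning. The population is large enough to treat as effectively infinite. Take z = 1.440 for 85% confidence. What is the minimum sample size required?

49

With p = 0.90, p(1−p) = 0.0900.
n = z²·p(1−p)/E² = 1.440² × 0.0900 / 0.062² = 2.0736 × 0.0900 / 0.003844 ≈ 48.55.
Rounding up gives n = 49.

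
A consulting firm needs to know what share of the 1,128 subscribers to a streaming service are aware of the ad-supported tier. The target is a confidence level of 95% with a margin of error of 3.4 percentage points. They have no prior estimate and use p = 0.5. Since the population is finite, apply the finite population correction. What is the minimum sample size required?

For 95% confidence, z = 1.960.
Unadjusted: n₀ = 1.960² × 0.50 × 0.50 / 0.034² ≈ 830.80, so n₀ = 831.
Finite population correction with N = 1,128: n = n₀ / (1 + (n₀−1)/N) = 831 / (1 + 830/1128) = 831 / 1.7358 ≈ 478.74.
Rounding up, n = 479.

479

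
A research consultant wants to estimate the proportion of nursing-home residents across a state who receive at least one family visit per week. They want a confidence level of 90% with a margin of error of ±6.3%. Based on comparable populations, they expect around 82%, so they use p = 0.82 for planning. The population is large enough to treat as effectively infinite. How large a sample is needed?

101

For 90% confidence, z = 1.645.
With p = 0.82, p(1−p) = 0.1476.
n = z²·p(1−p)/E² = 1.645² × 0.1476 / 0.063² = 2.7060 × 0.1476 / 0.003969 ≈ 100.63.
Rounding up gives n = 101.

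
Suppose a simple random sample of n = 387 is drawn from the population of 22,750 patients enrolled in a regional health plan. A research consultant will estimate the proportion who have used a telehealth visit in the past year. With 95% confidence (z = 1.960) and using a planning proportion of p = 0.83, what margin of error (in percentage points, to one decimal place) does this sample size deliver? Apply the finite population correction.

Finite-population factor: (N−n)/(N−1) = (22750−387)/(22750−1) = 0.9830.
SE(p̂) = √[p(1−p)/n · (N−n)/(N−1)] = √[0.1411/387 × 0.9830] = 0.01893.
E = z × SE = 1.960 × 0.01893 = 0.03711 ≈ 3.7 percentage points.

3.7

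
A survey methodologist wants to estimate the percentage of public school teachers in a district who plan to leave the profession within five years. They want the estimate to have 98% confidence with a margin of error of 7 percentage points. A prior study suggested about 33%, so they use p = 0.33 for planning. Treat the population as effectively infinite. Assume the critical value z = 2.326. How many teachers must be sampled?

With p = 0.33, p(1−p) = 0.2211.
n = z²·p(1−p)/E² = 2.326² × 0.2211 / 0.070² = 5.4103 × 0.2211 / 0.004900 ≈ 244.12.
Rounding up gives n = 245.

245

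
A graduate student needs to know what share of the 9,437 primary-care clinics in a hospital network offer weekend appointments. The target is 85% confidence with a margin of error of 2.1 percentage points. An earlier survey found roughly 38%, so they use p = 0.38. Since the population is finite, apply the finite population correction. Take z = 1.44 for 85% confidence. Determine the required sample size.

992

Unadjusted: n₀ = 1.44² × 0.38 × 0.62 / 0.021² ≈ 1107.80, so n₀ = 1108.
Finite population correction with N = 9,437: n = n₀ / (1 + (n₀−1)/N) = 1108 / (1 + 1107/9437) = 1108 / 1.1173 ≈ 991.67.
Rounding up, n = 992.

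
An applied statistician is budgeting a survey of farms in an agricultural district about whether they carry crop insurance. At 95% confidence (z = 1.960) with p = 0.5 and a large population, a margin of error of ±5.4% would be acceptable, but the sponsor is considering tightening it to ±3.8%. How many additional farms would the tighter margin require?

336

At ±5.4%: n = 1.960² × 0.2500 / 0.054² ≈ 329.36 → 330.
At ±3.8%: n = 1.960² × 0.2500 / 0.038² ≈ 665.10 → 666.
Additional respondents: 666 − 330 = 336.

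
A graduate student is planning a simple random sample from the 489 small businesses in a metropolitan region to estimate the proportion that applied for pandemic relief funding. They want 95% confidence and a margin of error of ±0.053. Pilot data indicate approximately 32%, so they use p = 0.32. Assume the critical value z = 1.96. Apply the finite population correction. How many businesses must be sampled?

Unadjusted: n₀ = 1.96² × 0.32 × 0.68 / 0.053² ≈ 297.59, so n₀ = 298.
Finite population correction with N = 489: n = n₀ / (1 + (n₀−1)/N) = 298 / (1 + 297/489) = 298 / 1.6074 ≈ 185.40.
Rounding up, n = 186.

186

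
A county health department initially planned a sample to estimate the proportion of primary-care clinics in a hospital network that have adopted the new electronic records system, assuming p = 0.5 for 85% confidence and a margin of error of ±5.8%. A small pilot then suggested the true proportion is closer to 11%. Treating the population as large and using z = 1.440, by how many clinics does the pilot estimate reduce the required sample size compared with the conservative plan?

94

Conservative (p = 0.5): n = 1.440² × 0.25 / 0.058² ≈ 154.10 → 155.
Using p = 0.11: p(1−p) = 0.0979, so n = 1.440² × 0.0979 / 0.058² ≈ 60.35 → 61.
Reduction: 155 − 61 = 94.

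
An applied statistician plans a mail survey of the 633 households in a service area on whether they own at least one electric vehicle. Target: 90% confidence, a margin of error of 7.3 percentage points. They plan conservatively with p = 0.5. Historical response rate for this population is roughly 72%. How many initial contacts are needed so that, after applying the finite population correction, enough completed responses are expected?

For 90% confidence, z = 1.645.
Completed interviews needed (unadjusted): n₀ = 1.645² × 0.2500 / 0.073² ≈ 126.95 → 127.
FPC for N = 633: n = 127 / (1 + 126/633) = 127 / 1.1991 ≈ 105.92 → 106.
At a 72% response rate, contacts needed = 106 / 0.72 ≈ 147.22 → 148.

148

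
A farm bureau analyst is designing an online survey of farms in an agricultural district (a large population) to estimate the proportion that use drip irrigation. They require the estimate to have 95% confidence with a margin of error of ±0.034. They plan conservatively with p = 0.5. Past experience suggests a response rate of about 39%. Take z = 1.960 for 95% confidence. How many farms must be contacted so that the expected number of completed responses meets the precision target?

Completed interviews needed: n₀ = 1.960² × 0.2500 / 0.034² ≈ 830.80 → 831.
At a 39% response rate, contacts needed = 831 / 0.39 ≈ 2130.77 → 2131.

2131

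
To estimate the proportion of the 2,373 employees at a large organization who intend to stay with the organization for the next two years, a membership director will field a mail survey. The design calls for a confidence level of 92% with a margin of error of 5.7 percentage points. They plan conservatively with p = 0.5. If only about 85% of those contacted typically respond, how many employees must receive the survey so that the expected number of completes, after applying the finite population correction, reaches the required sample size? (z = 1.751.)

253

Completed interviews needed (unadjusted): n₀ = 1.751² × 0.2500 / 0.057² ≈ 235.92 → 236.
FPC for N = 2,373: n = 236 / (1 + 235/2373) = 236 / 1.0990 ≈ 214.73 → 215.
At an 85% response rate, contacts needed = 215 / 0.85 ≈ 252.94 → 253.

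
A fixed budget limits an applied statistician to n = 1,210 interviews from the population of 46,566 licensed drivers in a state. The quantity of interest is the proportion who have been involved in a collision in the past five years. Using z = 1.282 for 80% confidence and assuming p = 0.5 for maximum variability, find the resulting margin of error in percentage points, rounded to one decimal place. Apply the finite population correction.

Finite-population factor: (N−n)/(N−1) = (46566−1210)/(46566−1) = 0.9740.
SE(p̂) = √[p(1−p)/n · (N−n)/(N−1)] = √[0.2500/1210 × 0.9740] = 0.01419.
E = z × SE = 1.282 × 0.01419 = 0.01819 ≈ 1.8 percentage points.

1.8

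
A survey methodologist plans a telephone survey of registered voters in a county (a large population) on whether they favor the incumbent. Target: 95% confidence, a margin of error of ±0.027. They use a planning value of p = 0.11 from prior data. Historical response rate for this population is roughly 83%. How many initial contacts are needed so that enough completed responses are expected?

For 95% confidence, z = 1.960.
Completed interviews needed: n₀ = 1.960² × 0.0979 / 0.027² ≈ 515.90 → 516.
At an 83% response rate, contacts needed = 516 / 0.83 ≈ 621.69 → 622.

622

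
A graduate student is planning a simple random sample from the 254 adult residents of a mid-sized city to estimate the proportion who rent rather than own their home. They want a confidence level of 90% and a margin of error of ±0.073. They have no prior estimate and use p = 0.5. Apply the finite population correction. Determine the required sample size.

85

For 90% confidence, z = 1.645.
Unadjusted: n₀ = 1.645² × 0.50 × 0.50 / 0.073² ≈ 126.95, so n₀ = 127.
Finite population correction with N = 254: n = n₀ / (1 + (n₀−1)/N) = 127 / (1 + 126/254) = 127 / 1.4961 ≈ 84.89.
Rounding up, n = 85.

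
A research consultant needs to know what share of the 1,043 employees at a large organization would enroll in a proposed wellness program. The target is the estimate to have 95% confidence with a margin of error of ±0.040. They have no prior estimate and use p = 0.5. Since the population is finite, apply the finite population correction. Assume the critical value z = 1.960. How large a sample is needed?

382

Unadjusted: n₀ = 1.960² × 0.50 × 0.50 / 0.040² ≈ 600.25, so n₀ = 601.
Finite population correction with N = 1,043: n = n₀ / (1 + (n₀−1)/N) = 601 / (1 + 600/1043) = 601 / 1.5753 ≈ 381.52.
Rounding up, n = 382.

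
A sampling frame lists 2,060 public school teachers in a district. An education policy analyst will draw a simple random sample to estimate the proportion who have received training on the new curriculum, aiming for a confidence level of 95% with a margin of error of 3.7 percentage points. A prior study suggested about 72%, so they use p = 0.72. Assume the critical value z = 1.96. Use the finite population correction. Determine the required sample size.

Unadjusted: n₀ = 1.96² × 0.72 × 0.28 / 0.037² ≈ 565.72, so n₀ = 566.
Finite population correction with N = 2,060: n = n₀ / (1 + (n₀−1)/N) = 566 / (1 + 565/2060) = 566 / 1.2743 ≈ 444.18.
Rounding up, n = 445.

445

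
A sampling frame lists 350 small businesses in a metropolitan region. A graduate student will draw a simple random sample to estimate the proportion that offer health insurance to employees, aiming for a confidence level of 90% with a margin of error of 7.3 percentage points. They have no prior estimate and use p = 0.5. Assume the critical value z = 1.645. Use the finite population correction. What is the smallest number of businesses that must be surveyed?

94

Unadjusted: n₀ = 1.645² × 0.50 × 0.50 / 0.073² ≈ 126.95, so n₀ = 127.
Finite population correction with N = 350: n = n₀ / (1 + (n₀−1)/N) = 127 / (1 + 126/350) = 127 / 1.3600 ≈ 93.38.
Rounding up, n = 94.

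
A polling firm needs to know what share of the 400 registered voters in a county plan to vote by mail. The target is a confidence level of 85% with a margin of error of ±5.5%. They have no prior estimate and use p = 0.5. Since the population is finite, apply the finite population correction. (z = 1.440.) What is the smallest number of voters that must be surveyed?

Unadjusted: n₀ = 1.440² × 0.50 × 0.50 / 0.055² ≈ 171.37, so n₀ = 172.
Finite population correction with N = 400: n = n₀ / (1 + (n₀−1)/N) = 172 / (1 + 171/400) = 172 / 1.4275 ≈ 120.49.
Rounding up, n = 121.

121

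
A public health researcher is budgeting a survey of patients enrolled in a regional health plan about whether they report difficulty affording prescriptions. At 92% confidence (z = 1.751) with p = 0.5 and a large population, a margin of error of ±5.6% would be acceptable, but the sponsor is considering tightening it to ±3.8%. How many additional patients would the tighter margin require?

286

At ±5.6%: n = 1.751² × 0.2500 / 0.056² ≈ 244.42 → 245.
At ±3.8%: n = 1.751² × 0.2500 / 0.038² ≈ 530.82 → 531.
Additional respondents: 531 − 245 = 286.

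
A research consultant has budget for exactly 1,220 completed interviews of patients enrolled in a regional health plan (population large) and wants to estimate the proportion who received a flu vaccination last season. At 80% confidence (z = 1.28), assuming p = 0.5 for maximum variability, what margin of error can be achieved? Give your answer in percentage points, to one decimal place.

1.8

SE(p̂) = √[p(1−p)/n] = √[0.2500/1220] = 0.01431.
E = z × SE = 1.28 × 0.01431 = 0.01832, or 1.8 percentage points.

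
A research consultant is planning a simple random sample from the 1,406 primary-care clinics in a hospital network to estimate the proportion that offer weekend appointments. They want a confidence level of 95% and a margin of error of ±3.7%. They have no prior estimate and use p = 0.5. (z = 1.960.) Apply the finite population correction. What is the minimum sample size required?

Unadjusted: n₀ = 1.960² × 0.50 × 0.50 / 0.037² ≈ 701.53, so n₀ = 702.
Finite population correction with N = 1,406: n = n₀ / (1 + (n₀−1)/N) = 702 / (1 + 701/1406) = 702 / 1.4986 ≈ 468.44.
Rounding up, n = 469.

469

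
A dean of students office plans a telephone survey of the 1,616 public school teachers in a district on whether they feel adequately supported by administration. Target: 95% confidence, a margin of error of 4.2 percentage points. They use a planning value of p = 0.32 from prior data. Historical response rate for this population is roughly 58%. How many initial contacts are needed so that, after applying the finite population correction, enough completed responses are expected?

For 95% confidence, z = 1.960.
Completed interviews needed (unadjusted): n₀ = 1.960² × 0.2176 / 0.042² ≈ 473.88 → 474.
FPC for N = 1,616: n = 474 / (1 + 473/1616) = 474 / 1.2927 ≈ 366.67 → 367.
At a 58% response rate, contacts needed = 367 / 0.58 ≈ 632.76 → 633.

633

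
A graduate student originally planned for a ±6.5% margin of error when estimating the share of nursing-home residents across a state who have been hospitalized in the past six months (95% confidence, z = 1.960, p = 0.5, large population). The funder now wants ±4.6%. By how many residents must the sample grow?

226

At ±6.5%: n = 1.960² × 0.2500 / 0.065² ≈ 227.31 → 228.
At ±4.6%: n = 1.960² × 0.2500 / 0.046² ≈ 453.88 → 454.
Additional respondents: 454 − 228 = 226.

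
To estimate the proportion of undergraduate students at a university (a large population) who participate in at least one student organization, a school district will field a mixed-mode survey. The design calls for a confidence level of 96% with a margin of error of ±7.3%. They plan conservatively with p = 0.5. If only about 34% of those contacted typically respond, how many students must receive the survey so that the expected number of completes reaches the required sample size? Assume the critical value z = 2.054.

Completed interviews needed: n₀ = 2.054² × 0.2500 / 0.073² ≈ 197.92 → 198.
At a 34% response rate, contacts needed = 198 / 0.34 ≈ 582.35 → 583.

583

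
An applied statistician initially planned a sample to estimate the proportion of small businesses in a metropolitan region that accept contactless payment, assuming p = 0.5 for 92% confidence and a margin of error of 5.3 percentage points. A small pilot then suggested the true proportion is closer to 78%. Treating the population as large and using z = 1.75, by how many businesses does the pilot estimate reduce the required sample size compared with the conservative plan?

Conservative (p = 0.5): n = 1.75² × 0.25 / 0.053² ≈ 272.56 → 273.
Using p = 0.78: p(1−p) = 0.1716, so n = 1.75² × 0.1716 / 0.053² ≈ 187.09 → 188.
Reduction: 273 − 188 = 85.

85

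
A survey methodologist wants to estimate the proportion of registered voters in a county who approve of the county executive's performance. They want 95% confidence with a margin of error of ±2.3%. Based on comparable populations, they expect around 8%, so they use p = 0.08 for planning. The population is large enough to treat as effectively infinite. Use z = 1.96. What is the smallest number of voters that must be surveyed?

535

With p = 0.08, p(1−p) = 0.0736.
n = z²·p(1−p)/E² = 1.96² × 0.0736 / 0.023² = 3.8416 × 0.0736 / 0.000529 ≈ 534.48.
Rounding up gives n = 535.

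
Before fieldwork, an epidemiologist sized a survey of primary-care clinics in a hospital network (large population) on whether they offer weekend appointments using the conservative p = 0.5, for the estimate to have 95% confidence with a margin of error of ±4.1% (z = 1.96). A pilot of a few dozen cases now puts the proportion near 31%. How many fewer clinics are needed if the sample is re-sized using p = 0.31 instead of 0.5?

83

Conservative (p = 0.5): n = 1.96² × 0.25 / 0.041² ≈ 571.33 → 572.
Using p = 0.31: p(1−p) = 0.2139, so n = 1.96² × 0.2139 / 0.041² ≈ 488.83 → 489.
Reduction: 572 − 489 = 83.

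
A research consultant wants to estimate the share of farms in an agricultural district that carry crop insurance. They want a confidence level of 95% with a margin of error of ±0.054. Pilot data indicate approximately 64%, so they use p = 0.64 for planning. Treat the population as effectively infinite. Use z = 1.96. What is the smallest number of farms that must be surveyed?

With p = 0.64, p(1−p) = 0.2304.
n = z²·p(1−p)/E² = 1.96² × 0.2304 / 0.054² = 3.8416 × 0.2304 / 0.002916 ≈ 303.53.
Rounding up gives n = 304.

304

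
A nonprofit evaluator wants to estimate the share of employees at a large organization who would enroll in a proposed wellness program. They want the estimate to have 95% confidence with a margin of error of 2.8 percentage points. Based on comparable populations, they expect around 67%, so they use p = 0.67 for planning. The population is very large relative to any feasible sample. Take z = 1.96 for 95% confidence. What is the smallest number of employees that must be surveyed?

1084

With p = 0.67, p(1−p) = 0.2211.
n = z²·p(1−p)/E² = 1.96² × 0.2211 / 0.028² = 3.8416 × 0.2211 / 0.000784 ≈ 1083.39.
Rounding up gives n = 1084.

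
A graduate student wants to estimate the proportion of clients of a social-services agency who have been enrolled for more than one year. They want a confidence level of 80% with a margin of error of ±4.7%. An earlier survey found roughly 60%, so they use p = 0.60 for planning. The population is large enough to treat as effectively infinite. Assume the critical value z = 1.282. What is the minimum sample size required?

179

With p = 0.60, p(1−p) = 0.2400.
n = z²·p(1−p)/E² = 1.282² × 0.2400 / 0.047² = 1.6435 × 0.2400 / 0.002209 ≈ 178.56.
Rounding up gives n = 179.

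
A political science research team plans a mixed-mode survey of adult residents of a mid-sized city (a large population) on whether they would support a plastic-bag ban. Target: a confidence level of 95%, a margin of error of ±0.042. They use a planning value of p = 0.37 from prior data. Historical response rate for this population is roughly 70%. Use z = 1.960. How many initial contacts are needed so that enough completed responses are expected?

726

Completed interviews needed: n₀ = 1.960² × 0.2331 / 0.042² ≈ 507.64 → 508.
At a 70% response rate, contacts needed = 508 / 0.70 ≈ 725.71 → 726.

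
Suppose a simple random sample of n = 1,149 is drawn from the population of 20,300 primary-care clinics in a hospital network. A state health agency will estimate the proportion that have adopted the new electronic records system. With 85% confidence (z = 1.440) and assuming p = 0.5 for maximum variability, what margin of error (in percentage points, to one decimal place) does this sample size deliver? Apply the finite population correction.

Finite-population factor: (N−n)/(N−1) = (20300−1149)/(20300−1) = 0.9434.
SE(p̂) = √[p(1−p)/n · (N−n)/(N−1)] = √[0.2500/1149 × 0.9434] = 0.01433.
E = z × SE = 1.440 × 0.01433 = 0.02063 ≈ 2.1 percentage points.

2.1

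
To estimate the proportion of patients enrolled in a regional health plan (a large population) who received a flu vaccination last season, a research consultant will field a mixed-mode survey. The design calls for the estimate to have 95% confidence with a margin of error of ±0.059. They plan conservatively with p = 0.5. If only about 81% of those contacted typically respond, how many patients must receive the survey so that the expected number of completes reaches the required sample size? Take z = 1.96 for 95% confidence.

Completed interviews needed: n₀ = 1.96² × 0.2500 / 0.059² ≈ 275.90 → 276.
At an 81% response rate, contacts needed = 276 / 0.81 ≈ 340.74 → 341.

341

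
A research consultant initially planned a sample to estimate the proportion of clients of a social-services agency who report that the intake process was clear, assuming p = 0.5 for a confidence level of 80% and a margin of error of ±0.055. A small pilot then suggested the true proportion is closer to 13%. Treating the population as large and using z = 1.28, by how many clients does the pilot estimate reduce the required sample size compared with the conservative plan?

74

Conservative (p = 0.5): n = 1.28² × 0.25 / 0.055² ≈ 135.40 → 136.
Using p = 0.13: p(1−p) = 0.1131, so n = 1.28² × 0.1131 / 0.055² ≈ 61.26 → 62.
Reduction: 136 − 62 = 74.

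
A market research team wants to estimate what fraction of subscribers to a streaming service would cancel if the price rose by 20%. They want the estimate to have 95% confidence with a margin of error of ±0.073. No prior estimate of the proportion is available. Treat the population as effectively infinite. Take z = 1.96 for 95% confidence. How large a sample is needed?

With no prior estimate, use p = 0.5, giving p(1−p) = 0.25.
n = z²·p(1−p)/E² = 1.96² × 0.2500 / 0.073² = 3.8416 × 0.2500 / 0.005329 ≈ 180.22.
Rounding up gives n = 181.

181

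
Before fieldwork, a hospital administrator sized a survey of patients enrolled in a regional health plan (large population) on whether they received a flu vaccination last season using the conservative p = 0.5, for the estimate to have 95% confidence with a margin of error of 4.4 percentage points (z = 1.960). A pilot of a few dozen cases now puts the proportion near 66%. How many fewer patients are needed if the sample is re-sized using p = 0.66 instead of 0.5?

Conservative (p = 0.5): n = 1.960² × 0.25 / 0.044² ≈ 496.07 → 497.
Using p = 0.66: p(1−p) = 0.2244, so n = 1.960² × 0.2244 / 0.044² ≈ 445.28 → 446.
Reduction: 497 − 446 = 51.

51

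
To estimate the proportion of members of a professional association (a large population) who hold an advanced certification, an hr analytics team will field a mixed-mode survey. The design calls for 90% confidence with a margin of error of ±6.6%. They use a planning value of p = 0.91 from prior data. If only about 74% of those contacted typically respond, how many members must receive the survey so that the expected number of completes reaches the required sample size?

69

For 90% confidence, z = 1.64.
Completed interviews needed: n₀ = 1.64² × 0.0819 / 0.066² ≈ 50.57 → 51.
At a 74% response rate, contacts needed = 51 / 0.74 ≈ 68.92 → 69.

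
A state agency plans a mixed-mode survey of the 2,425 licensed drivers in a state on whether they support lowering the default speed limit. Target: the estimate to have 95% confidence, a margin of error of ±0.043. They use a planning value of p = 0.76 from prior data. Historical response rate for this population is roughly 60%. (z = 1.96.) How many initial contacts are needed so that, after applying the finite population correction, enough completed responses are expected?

547

Completed interviews needed (unadjusted): n₀ = 1.96² × 0.1824 / 0.043² ≈ 378.97 → 379.
FPC for N = 2,425: n = 379 / (1 + 378/2425) = 379 / 1.1559 ≈ 327.89 → 328.
At a 60% response rate, contacts needed = 328 / 0.60 ≈ 546.67 → 547.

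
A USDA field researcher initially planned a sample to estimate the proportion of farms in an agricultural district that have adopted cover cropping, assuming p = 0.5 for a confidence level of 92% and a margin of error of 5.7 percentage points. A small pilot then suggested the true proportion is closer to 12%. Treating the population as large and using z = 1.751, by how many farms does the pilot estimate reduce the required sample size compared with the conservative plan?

136

Conservative (p = 0.5): n = 1.751² × 0.25 / 0.057² ≈ 235.92 → 236.
Using p = 0.12: p(1−p) = 0.1056, so n = 1.751² × 0.1056 / 0.057² ≈ 99.65 → 100.
Reduction: 236 − 100 = 136.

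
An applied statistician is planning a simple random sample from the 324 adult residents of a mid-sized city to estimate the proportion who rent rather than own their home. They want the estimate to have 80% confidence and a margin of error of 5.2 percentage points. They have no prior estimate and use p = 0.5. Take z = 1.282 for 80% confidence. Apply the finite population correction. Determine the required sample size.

104

Unadjusted: n₀ = 1.282² × 0.50 × 0.50 / 0.052² ≈ 151.95, so n₀ = 152.
Finite population correction with N = 324: n = n₀ / (1 + (n₀−1)/N) = 152 / (1 + 151/324) = 152 / 1.4660 ≈ 103.68.
Rounding up, n = 104.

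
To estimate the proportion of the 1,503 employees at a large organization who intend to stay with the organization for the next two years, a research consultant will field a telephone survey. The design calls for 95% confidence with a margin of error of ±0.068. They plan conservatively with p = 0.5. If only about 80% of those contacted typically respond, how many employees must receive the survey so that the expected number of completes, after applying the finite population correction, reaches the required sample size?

For 95% confidence, z = 1.960.
Completed interviews needed (unadjusted): n₀ = 1.960² × 0.2500 / 0.068² ≈ 207.70 → 208.
FPC for N = 1,503: n = 208 / (1 + 207/1503) = 208 / 1.1377 ≈ 182.82 → 183.
At an 80% response rate, contacts needed = 183 / 0.80 ≈ 228.75 → 229.

229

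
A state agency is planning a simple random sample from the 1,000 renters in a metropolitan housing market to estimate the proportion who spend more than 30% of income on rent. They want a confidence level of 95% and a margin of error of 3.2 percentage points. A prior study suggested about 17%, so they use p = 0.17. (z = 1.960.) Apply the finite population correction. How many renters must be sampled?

347

Unadjusted: n₀ = 1.960² × 0.17 × 0.83 / 0.032² ≈ 529.35, so n₀ = 530.
Finite population correction with N = 1,000: n = n₀ / (1 + (n₀−1)/N) = 530 / (1 + 529/1000) = 530 / 1.5290 ≈ 346.63.
Rounding up, n = 347.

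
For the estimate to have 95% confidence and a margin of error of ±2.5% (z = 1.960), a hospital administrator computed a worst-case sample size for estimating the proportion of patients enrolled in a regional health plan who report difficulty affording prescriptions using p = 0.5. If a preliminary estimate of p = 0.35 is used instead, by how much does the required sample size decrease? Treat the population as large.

Conservative (p = 0.5): n = 1.960² × 0.25 / 0.025² ≈ 1536.64 → 1537.
Using p = 0.35: p(1−p) = 0.2275, so n = 1.960² × 0.2275 / 0.025² ≈ 1398.34 → 1399.
Reduction: 1537 − 1399 = 138.

138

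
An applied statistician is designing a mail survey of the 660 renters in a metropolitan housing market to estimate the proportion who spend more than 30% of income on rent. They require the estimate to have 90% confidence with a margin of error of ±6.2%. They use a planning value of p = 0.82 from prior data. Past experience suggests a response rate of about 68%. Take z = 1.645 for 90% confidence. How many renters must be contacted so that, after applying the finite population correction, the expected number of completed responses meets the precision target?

133

Completed interviews needed (unadjusted): n₀ = 1.645² × 0.1476 / 0.062² ≈ 103.90 → 104.
FPC for N = 660: n = 104 / (1 + 103/660) = 104 / 1.1561 ≈ 89.96 → 90.
At a 68% response rate, contacts needed = 90 / 0.68 ≈ 132.35 → 133.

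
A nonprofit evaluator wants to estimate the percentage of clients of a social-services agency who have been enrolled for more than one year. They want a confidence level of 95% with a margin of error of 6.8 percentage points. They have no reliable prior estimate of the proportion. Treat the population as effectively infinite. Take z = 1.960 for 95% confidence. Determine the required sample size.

With no prior estimate, use p = 0.5, giving p(1−p) = 0.25.
n = z²·p(1−p)/E² = 1.960² × 0.2500 / 0.068² = 3.8416 × 0.2500 / 0.004624 ≈ 207.70.
Rounding up gives n = 208.

208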